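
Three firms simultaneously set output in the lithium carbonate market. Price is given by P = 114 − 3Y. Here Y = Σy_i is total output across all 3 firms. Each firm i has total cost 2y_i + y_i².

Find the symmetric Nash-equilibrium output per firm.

A representative firm's profit is π_i = y_i(114 − 3Y) − 2y_i − y_i², with Y = y_i + Σ_{j≠i} y_j.
First-order condition: 112 − 8y_i − 3Σ_{j≠i} y_j = 0.
Imposing symmetry (y_j = y for all j) turns Σ_{j≠i} y_j into 2y, so 112 = 14y and y = 8.

8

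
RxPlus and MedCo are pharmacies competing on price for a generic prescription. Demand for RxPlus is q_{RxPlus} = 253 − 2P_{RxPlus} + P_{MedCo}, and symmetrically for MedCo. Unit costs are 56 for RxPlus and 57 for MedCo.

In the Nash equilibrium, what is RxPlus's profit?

8659.28

RxPlus's profit: π = (P_{RxPlus} − 56)(253 − 2P_{RxPlus} + P_{MedCo}).
∂π/∂P_{RxPlus} = 365 − 4P_{RxPlus} + P_{MedCo} = 0 ⇒ P_{RxPlus} = 91.25 + 0.25P_{MedCo}.
Similarly P_{MedCo} = 91.75 + 0.25P_{RxPlus}.
Plugging P_{MedCo} into RxPlus's best response: P_{RxPlus} = 91.25 + 0.25(91.75 + 0.25P_{RxPlus}) ⇒ 0.9375P_{RxPlus} = 114.1875, so P_{RxPlus} = 121.8.
Then P_{MedCo} = 91.75 + 0.25·121.8 = 122.2.
q_{RxPlus} = 253 − 2·121.8 + 122.2 = 131.6.
Profit = (121.8 − 56)·131.6 = 8659.28.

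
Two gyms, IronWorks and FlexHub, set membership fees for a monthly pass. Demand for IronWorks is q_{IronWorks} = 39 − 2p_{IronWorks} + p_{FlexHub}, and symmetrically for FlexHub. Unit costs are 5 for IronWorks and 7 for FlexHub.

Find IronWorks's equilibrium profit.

269.12

IronWorks's profit: π = (p_{IronWorks} − 5)(39 − 2p_{IronWorks} + p_{FlexHub}).
∂π/∂p_{IronWorks} = 49 − 4p_{IronWorks} + p_{FlexHub} = 0 ⇒ p_{IronWorks} = 12.25 + 0.25p_{FlexHub}.
Similarly p_{FlexHub} = 13.25 + 0.25p_{IronWorks}.
Plugging p_{FlexHub} into IronWorks's best response: p_{IronWorks} = 12.25 + 0.25(13.25 + 0.25p_{IronWorks}) ⇒ 0.9375p_{IronWorks} = 15.5625, so p_{IronWorks} = 16.6.
Then p_{FlexHub} = 13.25 + 0.25·16.6 = 17.4.
q_{IronWorks} = 39 − 2·16.6 + 17.4 = 23.2.
Profit = (16.6 − 5)·23.2 = 269.12.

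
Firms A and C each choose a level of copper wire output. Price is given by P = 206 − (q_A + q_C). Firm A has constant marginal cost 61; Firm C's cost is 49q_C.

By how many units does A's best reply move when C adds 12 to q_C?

-6

Firm A's profit: π = q_A(206 − (q_A + q_C)) − 61q_A.
∂π/∂q_A = 145 − 2q_A − q_C = 0, so q_A = 72.5 − 0.5q_C.
The reaction-function slope is −0.5, so a 12-unit rise in q_C moves q_A by −0.5 × 12 = −6. A's best response falls — the actions are strategic substitutes.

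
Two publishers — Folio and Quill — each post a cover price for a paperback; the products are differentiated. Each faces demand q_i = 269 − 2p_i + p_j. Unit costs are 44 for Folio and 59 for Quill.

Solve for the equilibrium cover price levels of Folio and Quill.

121, 127

Folio's profit: π = (p_{Folio} − 44)(269 − 2p_{Folio} + p_{Quill}).
∂π/∂p_{Folio} = 357 − 4p_{Folio} + p_{Quill} = 0 ⇒ p_{Folio} = 89.25 + 0.25p_{Quill}.
Similarly p_{Quill} = 96.75 + 0.25p_{Folio}.
Plugging p_{Quill} into Folio's best response: p_{Folio} = 89.25 + 0.25(96.75 + 0.25p_{Folio}) ⇒ 0.9375p_{Folio} = 113.4375, so p_{Folio} = 121.
Then p_{Quill} = 96.75 + 0.25·121 = 127.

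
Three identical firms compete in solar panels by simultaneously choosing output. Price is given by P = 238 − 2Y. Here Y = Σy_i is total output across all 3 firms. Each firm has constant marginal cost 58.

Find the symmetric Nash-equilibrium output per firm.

22.5

A representative firm's profit is π_i = y_i(238 − 2Y) − 58y_i, with Y = y_i + Σ_{j≠i} y_j.
First-order condition: 180 − 4y_i − 2Σ_{j≠i} y_j = 0.
Imposing symmetry (y_j = y for all j) turns Σ_{j≠i} y_j into 2y, so 180 = 8y and y = 22.5.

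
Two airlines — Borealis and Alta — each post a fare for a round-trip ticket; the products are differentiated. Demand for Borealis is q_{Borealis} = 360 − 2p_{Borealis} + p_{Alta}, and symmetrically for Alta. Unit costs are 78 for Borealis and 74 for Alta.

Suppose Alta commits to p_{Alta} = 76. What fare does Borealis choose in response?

148

Borealis's profit: π = (p_{Borealis} − 78)(360 − 2p_{Borealis} + p_{Alta}).
∂π/∂p_{Borealis} = 516 − 4p_{Borealis} + p_{Alta} = 0 ⇒ p_{Borealis} = 129 + 0.25p_{Alta}.
At p_{Alta} = 76: p_{Borealis} = 129 + 0.25·76 = 148.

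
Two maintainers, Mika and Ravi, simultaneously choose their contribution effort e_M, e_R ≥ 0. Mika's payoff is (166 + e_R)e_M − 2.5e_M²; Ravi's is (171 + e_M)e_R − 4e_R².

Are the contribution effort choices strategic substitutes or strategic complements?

strategic complements

Expanding Mika's payoff: 166e_M + e_Re_M − 2.5e_M².
∂π/∂e_M = 166 + e_R − 5e_M = 0, so e_M = 33.2 + 0.2e_R.
The best-response slope de_M/de_R = 0.2 > 0: the reaction function is upward-sloping, so the choices are strategic complements.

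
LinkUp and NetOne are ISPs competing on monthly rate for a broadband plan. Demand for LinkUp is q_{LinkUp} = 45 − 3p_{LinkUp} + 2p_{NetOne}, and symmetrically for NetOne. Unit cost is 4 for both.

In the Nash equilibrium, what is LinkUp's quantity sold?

LinkUp's profit: π = (p_{LinkUp} − 4)(45 − 3p_{LinkUp} + 2p_{NetOne}).
∂π/∂p_{LinkUp} = 57 − 6p_{LinkUp} + 2p_{NetOne} = 0 ⇒ p_{LinkUp} = 9.5 + (1/3)p_{NetOne}.
Setting p_{LinkUp} = p_{NetOne} in the reaction function: p_{LinkUp} = 9.5 + (1/3)p_{LinkUp}, so p_{LinkUp} = 9.5 / (2/3) = 14.25.
q_{LinkUp} = 45 − 3·14.25 + 2·14.25 = 30.75.

30.75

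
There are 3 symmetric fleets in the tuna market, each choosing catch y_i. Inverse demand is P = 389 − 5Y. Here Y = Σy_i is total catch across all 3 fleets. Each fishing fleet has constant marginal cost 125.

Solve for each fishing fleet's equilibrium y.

13.2

A representative fishing fleet's profit is π_i = y_i(389 − 5Y) − 125y_i, with Y = y_i + Σ_{j≠i} y_j.
First-order condition: 264 − 10y_i − 5Σ_{j≠i} y_j = 0.
Imposing symmetry (y_j = y for all j) turns Σ_{j≠i} y_j into 2y, so 264 = 20y and y = 13.2.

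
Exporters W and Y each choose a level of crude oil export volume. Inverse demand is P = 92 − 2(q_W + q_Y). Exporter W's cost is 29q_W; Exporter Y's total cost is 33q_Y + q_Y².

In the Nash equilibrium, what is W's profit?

338

Exporter W's profit: π = q_W(92 − 2(q_W + q_Y)) − 29q_W.
∂π/∂q_W = 63 − 4q_W − 2q_Y = 0, so q_W = 15.75 − 0.5q_Y.
For Y: ∂π/∂q_Y = 59 − 6q_Y − 2q_W = 0 ⇒ q_Y = 59/6 − (1/3)q_W.
Substituting the second reaction function into the first: q_W = 15.75 − 0.5(59/6 − (1/3)q_W), which gives (5/6)q_W = 65/6 ⇒ q_W = 13.
Then q_Y = 59/6 − (1/3)·13 = 5.5.
Price P = 92 − 2·18.5 = 55.
W's profit: (55 − 29)·13 = 338.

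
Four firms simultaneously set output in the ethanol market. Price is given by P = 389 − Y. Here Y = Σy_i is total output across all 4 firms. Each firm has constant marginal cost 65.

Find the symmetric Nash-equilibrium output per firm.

64.8

A representative firm's profit is π_i = y_i(389 − Y) − 65y_i, with Y = y_i + Σ_{j≠i} y_j.
First-order condition: 324 − 2y_i − Σ_{j≠i} y_j = 0.
In a symmetric equilibrium every firm chooses the same y, so Σ_{j≠i} y_j = 3y. The condition becomes 324 − 5y = 0, giving y = 324/5 = 64.8.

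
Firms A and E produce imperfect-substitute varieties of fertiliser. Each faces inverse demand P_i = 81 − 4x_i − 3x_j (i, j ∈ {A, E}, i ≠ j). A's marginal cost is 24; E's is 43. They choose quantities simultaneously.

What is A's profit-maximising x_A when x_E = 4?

5.625

Firm A's profit: π = x_A(81 − 4x_A − 3x_E) − 24x_A.
∂π/∂x_A = 57 − 8x_A − 3x_E = 0 ⇒ x_A = 7.125 − 0.375x_E.
At x_E = 4: x_A = 7.125 − 0.375·4 = 5.625.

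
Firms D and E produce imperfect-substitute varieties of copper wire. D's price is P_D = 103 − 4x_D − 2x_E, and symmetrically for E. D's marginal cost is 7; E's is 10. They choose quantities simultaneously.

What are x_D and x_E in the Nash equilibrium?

Firm D's profit: π = x_D(103 − 4x_D − 2x_E) − 7x_D.
∂π/∂x_D = 96 − 8x_D − 2x_E = 0 ⇒ x_D = 12 − 0.25x_E.
Similarly x_E = 11.625 − 0.25x_D.
Solving the two reaction functions simultaneously: (1 − (−0.25)(−0.25))x_D = 12 − 0.25·11.625, so 0.9375x_D = 291/32 and x_D = 9.7.
Then x_E = 11.625 − 0.25·9.7 = 9.2.

9.7, 9.2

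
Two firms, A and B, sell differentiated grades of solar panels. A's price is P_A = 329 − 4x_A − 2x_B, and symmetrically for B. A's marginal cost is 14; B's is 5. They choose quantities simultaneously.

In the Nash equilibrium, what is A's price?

Firm A's profit: π = x_A(329 − 4x_A − 2x_B) − 14x_A.
∂π/∂x_A = 315 − 8x_A − 2x_B = 0 ⇒ x_A = 39.375 − 0.25x_B.
Similarly x_B = 40.5 − 0.25x_A.
Plugging x_B into A's best response: x_A = 39.375 − 0.25(40.5 − 0.25x_A) ⇒ 0.9375x_A = 29.25, so x_A = 31.2.
Then x_B = 40.5 − 0.25·31.2 = 32.7.
P_A = 329 − 4·31.2 − 2·32.7 = 138.8.

138.8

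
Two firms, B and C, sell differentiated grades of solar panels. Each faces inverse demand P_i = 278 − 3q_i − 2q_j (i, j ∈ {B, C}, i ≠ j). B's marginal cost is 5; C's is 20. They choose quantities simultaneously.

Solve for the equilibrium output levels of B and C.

Firm B's profit: π = q_B(278 − 3q_B − 2q_C) − 5q_B.
∂π/∂q_B = 273 − 6q_B − 2q_C = 0 ⇒ q_B = 45.5 − (1/3)q_C.
Similarly q_C = 43 − (1/3)q_B.
Solving the two reaction functions simultaneously: (1 − (−1/3)(−1/3))q_B = 45.5 − (1/3)·43, so (8/9)q_B = 187/6 and q_B = 35.0625.
Then q_C = 43 − (1/3)·35.0625 = 31.3125.

35.0625, 31.3125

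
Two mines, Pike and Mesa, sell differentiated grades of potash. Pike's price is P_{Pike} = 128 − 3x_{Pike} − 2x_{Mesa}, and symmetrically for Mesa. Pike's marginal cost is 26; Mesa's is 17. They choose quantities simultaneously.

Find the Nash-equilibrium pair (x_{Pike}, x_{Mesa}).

Mine Pike's profit: π = x_{Pike}(128 − 3x_{Pike} − 2x_{Mesa}) − 26x_{Pike}.
∂π/∂x_{Pike} = 102 − 6x_{Pike} − 2x_{Mesa} = 0 ⇒ x_{Pike} = 17 − (1/3)x_{Mesa}.
Similarly x_{Mesa} = 18.5 − (1/3)x_{Pike}.
Substituting the second reaction function into the first: x_{Pike} = 17 − (1/3)(18.5 − (1/3)x_{Pike}), which gives (8/9)x_{Pike} = 65/6 ⇒ x_{Pike} = 12.1875.
Then x_{Mesa} = 18.5 − (1/3)·12.1875 = 14.4375.

12.1875, 14.4375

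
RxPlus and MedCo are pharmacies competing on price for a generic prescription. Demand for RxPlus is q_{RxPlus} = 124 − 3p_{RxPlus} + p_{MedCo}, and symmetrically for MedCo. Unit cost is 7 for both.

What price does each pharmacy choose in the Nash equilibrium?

RxPlus's profit: π = (p_{RxPlus} − 7)(124 − 3p_{RxPlus} + p_{MedCo}).
∂π/∂p_{RxPlus} = 145 − 6p_{RxPlus} + p_{MedCo} = 0 ⇒ p_{RxPlus} = 145/6 + (1/6)p_{MedCo}.
The game is symmetric, so in equilibrium p_{MedCo} = p_{RxPlus}: the reaction function gives (5/6)p_{RxPlus} = 145/6, hence p_{RxPlus} = 29.

29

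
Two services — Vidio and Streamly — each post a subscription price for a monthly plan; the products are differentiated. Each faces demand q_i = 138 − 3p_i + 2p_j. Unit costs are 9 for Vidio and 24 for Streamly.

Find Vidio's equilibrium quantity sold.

105.1875

Vidio's profit: π = (p_{Vidio} − 9)(138 − 3p_{Vidio} + 2p_{Streamly}).
∂π/∂p_{Vidio} = 165 − 6p_{Vidio} + 2p_{Streamly} = 0 ⇒ p_{Vidio} = 27.5 + (1/3)p_{Streamly}.
Similarly p_{Streamly} = 35 + (1/3)p_{Vidio}.
Plugging p_{Streamly} into Vidio's best response: p_{Vidio} = 27.5 + (1/3)(35 + (1/3)p_{Vidio}) ⇒ (8/9)p_{Vidio} = 235/6, so p_{Vidio} = 44.0625.
Then p_{Streamly} = 35 + (1/3)·44.0625 = 49.6875.
q_{Vidio} = 138 − 3·44.0625 + 2·49.6875 = 105.1875.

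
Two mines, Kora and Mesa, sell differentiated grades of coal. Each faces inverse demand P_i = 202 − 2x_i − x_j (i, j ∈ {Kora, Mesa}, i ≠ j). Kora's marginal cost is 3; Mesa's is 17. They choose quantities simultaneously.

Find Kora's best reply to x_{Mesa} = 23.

44

Mine Kora's profit: π = x_{Kora}(202 − 2x_{Kora} − x_{Mesa}) − 3x_{Kora}.
∂π/∂x_{Kora} = 199 − 4x_{Kora} − x_{Mesa} = 0 ⇒ x_{Kora} = 49.75 − 0.25x_{Mesa}.
At x_{Mesa} = 23: x_{Kora} = 49.75 − 0.25·23 = 44.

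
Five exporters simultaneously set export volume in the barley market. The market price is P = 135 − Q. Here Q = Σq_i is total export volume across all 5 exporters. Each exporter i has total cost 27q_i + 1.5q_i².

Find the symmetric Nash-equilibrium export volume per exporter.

A representative exporter's profit is π_i = q_i(135 − Q) − 27q_i − 1.5q_i², with Q = q_i + Σ_{j≠i} q_j.
First-order condition: 108 − 5q_i − Σ_{j≠i} q_j = 0.
In a symmetric equilibrium every exporter chooses the same q, so Σ_{j≠i} q_j = 4q. The condition becomes 108 − 9q = 0, giving q = 108/9 = 12.

12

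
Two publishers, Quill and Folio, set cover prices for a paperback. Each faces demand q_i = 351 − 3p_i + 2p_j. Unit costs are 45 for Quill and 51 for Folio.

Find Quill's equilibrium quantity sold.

232.875

Quill's profit: π = (p_{Quill} − 45)(351 − 3p_{Quill} + 2p_{Folio}).
∂π/∂p_{Quill} = 486 − 6p_{Quill} + 2p_{Folio} = 0 ⇒ p_{Quill} = 81 + (1/3)p_{Folio}.
Similarly p_{Folio} = 84 + (1/3)p_{Quill}.
Solving the two reaction functions simultaneously: (1 − (1/3)(1/3))p_{Quill} = 81 + (1/3)·84, so (8/9)p_{Quill} = 109 and p_{Quill} = 122.625.
Then p_{Folio} = 84 + (1/3)·122.625 = 124.875.
q_{Quill} = 351 − 3·122.625 + 2·124.875 = 232.875.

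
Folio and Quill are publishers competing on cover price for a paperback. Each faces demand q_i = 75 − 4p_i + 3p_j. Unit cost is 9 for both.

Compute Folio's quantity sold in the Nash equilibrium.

Folio's profit: π = (p_{Folio} − 9)(75 − 4p_{Folio} + 3p_{Quill}).
∂π/∂p_{Folio} = 111 − 8p_{Folio} + 3p_{Quill} = 0 ⇒ p_{Folio} = 13.875 + 0.375p_{Quill}.
Setting p_{Folio} = p_{Quill} in the reaction function: p_{Folio} = 13.875 + 0.375p_{Folio}, so p_{Folio} = 13.875 / 0.625 = 22.2.
q_{Folio} = 75 − 4·22.2 + 3·22.2 = 52.8.

52.8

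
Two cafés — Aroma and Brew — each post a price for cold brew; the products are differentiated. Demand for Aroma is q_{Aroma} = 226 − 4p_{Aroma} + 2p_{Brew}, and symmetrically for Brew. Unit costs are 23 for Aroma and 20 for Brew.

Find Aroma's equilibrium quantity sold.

Aroma's profit: π = (p_{Aroma} − 23)(226 − 4p_{Aroma} + 2p_{Brew}).
∂π/∂p_{Aroma} = 318 − 8p_{Aroma} + 2p_{Brew} = 0 ⇒ p_{Aroma} = 39.75 + 0.25p_{Brew}.
Similarly p_{Brew} = 38.25 + 0.25p_{Aroma}.
Solving the two reaction functions simultaneously: (1 − (0.25)(0.25))p_{Aroma} = 39.75 + 0.25·38.25, so 0.9375p_{Aroma} = 49.3125 and p_{Aroma} = 52.6.
Then p_{Brew} = 38.25 + 0.25·52.6 = 51.4.
q_{Aroma} = 226 − 4·52.6 + 2·51.4 = 118.4.

118.4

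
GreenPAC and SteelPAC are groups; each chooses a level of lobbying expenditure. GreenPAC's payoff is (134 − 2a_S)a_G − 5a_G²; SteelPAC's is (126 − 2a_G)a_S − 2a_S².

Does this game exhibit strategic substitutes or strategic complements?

Expanding GreenPAC's payoff: 134a_G − 2a_Sa_G − 5a_G².
∂π/∂a_G = 134 − 2a_S − 10a_G = 0, so a_G = 13.4 − 0.2a_S.
The best-response slope da_G/da_S = −0.2 < 0: the reaction function is downward-sloping, so the choices are strategic substitutes.

strategic substitutes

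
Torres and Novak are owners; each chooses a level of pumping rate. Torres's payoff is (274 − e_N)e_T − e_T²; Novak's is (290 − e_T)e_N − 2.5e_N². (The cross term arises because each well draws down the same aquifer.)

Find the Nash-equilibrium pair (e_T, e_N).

Expanding Torres's payoff: 274e_T − e_Ne_T − e_T².
∂π/∂e_T = 274 − e_N − 2e_T = 0, so e_T = 137 − 0.5e_N.
Likewise for Novak: e_N = 58 − 0.2e_T.
Substituting the second reaction function into the first: e_T = 137 − 0.5(58 − 0.2e_T), which gives 0.9e_T = 108 ⇒ e_T = 120.
Then e_N = 58 − 0.2·120 = 34.

120, 34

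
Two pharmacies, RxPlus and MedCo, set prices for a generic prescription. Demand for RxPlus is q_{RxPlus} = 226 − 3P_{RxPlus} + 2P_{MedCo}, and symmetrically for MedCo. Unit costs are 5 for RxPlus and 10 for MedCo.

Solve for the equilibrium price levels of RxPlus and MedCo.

RxPlus's profit: π = (P_{RxPlus} − 5)(226 − 3P_{RxPlus} + 2P_{MedCo}).
∂π/∂P_{RxPlus} = 241 − 6P_{RxPlus} + 2P_{MedCo} = 0 ⇒ P_{RxPlus} = 241/6 + (1/3)P_{MedCo}.
Similarly P_{MedCo} = 128/3 + (1/3)P_{RxPlus}.
Plugging P_{MedCo} into RxPlus's best response: P_{RxPlus} = 241/6 + (1/3)(128/3 + (1/3)P_{RxPlus}) ⇒ (8/9)P_{RxPlus} = 979/18, so P_{RxPlus} = 61.1875.
Then P_{MedCo} = 128/3 + (1/3)·61.1875 = 63.0625.

61.1875, 63.0625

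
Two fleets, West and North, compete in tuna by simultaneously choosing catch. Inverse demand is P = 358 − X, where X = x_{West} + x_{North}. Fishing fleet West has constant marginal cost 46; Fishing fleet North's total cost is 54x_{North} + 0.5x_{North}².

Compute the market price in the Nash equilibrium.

Fishing fleet West's profit: π = x_{West}(358 − (x_{West} + x_{North})) − 46x_{West}.
∂π/∂x_{West} = 312 − 2x_{West} − x_{North} = 0, so x_{West} = 156 − 0.5x_{North}.
For North: ∂π/∂x_{North} = 304 − 3x_{North} − x_{West} = 0 ⇒ x_{North} = 304/3 − (1/3)x_{West}.
Substituting the second reaction function into the first: x_{West} = 156 − 0.5(304/3 − (1/3)x_{West}), which gives (5/6)x_{West} = 316/3 ⇒ x_{West} = 126.4.
Then x_{North} = 304/3 − (1/3)·126.4 = 59.2.
Equilibrium price: P = 358 − 185.6 = 172.4.

172.4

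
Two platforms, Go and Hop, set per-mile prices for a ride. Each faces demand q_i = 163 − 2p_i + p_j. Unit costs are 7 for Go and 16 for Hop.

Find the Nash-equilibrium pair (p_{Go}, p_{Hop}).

60.2, 63.8

Go's profit: π = (p_{Go} − 7)(163 − 2p_{Go} + p_{Hop}).
∂π/∂p_{Go} = 177 − 4p_{Go} + p_{Hop} = 0 ⇒ p_{Go} = 44.25 + 0.25p_{Hop}.
Similarly p_{Hop} = 48.75 + 0.25p_{Go}.
Plugging p_{Hop} into Go's best response: p_{Go} = 44.25 + 0.25(48.75 + 0.25p_{Go}) ⇒ 0.9375p_{Go} = 56.4375, so p_{Go} = 60.2.
Then p_{Hop} = 48.75 + 0.25·60.2 = 63.8.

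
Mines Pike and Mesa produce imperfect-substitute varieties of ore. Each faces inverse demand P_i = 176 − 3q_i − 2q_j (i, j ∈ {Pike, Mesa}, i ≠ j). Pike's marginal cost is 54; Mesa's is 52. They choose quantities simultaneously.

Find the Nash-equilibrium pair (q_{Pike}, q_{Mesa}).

Mine Pike's profit: π = q_{Pike}(176 − 3q_{Pike} − 2q_{Mesa}) − 54q_{Pike}.
∂π/∂q_{Pike} = 122 − 6q_{Pike} − 2q_{Mesa} = 0 ⇒ q_{Pike} = 61/3 − (1/3)q_{Mesa}.
Similarly q_{Mesa} = 62/3 − (1/3)q_{Pike}.
Plugging q_{Mesa} into Pike's best response: q_{Pike} = 61/3 − (1/3)(62/3 − (1/3)q_{Pike}) ⇒ (8/9)q_{Pike} = 121/9, so q_{Pike} = 15.125.
Then q_{Mesa} = 62/3 − (1/3)·15.125 = 15.625.

15.125, 15.625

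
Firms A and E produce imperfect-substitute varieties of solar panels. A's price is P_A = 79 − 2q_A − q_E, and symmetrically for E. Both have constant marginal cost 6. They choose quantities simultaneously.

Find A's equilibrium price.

35.2

Firm A's profit: π = q_A(79 − 2q_A − q_E) − 6q_A.
∂π/∂q_A = 73 − 4q_A − q_E = 0 ⇒ q_A = 18.25 − 0.25q_E.
By symmetry q_E = q_A; substituting into the reaction function, 1.25q_A = 18.25 and q_A = 14.6.
P_A = 79 − 2·14.6 − 14.6 = 35.2.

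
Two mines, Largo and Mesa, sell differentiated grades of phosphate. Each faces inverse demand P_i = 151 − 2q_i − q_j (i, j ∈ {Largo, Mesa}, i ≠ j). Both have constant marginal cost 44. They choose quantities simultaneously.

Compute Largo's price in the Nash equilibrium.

Mine Largo's profit: π = q_{Largo}(151 − 2q_{Largo} − q_{Mesa}) − 44q_{Largo}.
∂π/∂q_{Largo} = 107 − 4q_{Largo} − q_{Mesa} = 0 ⇒ q_{Largo} = 26.75 − 0.25q_{Mesa}.
The game is symmetric, so in equilibrium q_{Mesa} = q_{Largo}: the reaction function gives 1.25q_{Largo} = 26.75, hence q_{Largo} = 21.4.
P_{Largo} = 151 − 2·21.4 − 21.4 = 86.8.

86.8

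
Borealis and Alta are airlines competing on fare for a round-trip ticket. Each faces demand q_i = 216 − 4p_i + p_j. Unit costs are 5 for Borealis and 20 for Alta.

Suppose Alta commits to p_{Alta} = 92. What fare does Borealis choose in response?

41

Borealis's profit: π = (p_{Borealis} − 5)(216 − 4p_{Borealis} + p_{Alta}).
∂π/∂p_{Borealis} = 236 − 8p_{Borealis} + p_{Alta} = 0 ⇒ p_{Borealis} = 29.5 + 0.125p_{Alta}.
At p_{Alta} = 92: p_{Borealis} = 29.5 + 0.125·92 = 41.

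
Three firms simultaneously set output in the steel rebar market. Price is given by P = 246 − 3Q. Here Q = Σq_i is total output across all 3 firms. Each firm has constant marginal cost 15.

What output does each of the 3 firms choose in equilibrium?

A representative firm's profit is π_i = q_i(246 − 3Q) − 15q_i, with Q = q_i + Σ_{j≠i} q_j.
First-order condition: 231 − 6q_i − 3Σ_{j≠i} q_j = 0.
With identical firms, set every q_j = q: then 231 − 6q − 6q = 0, i.e. q = 231/12 = 19.25.

19.25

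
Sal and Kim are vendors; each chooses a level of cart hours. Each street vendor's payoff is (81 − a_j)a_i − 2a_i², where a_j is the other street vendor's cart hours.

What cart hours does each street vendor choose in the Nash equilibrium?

16.2

Sal's payoff is (81 − a_K)a_S − 2a_S².
∂π/∂a_S = 81 − a_K − 4a_S = 0, so a_S = 20.25 − 0.25a_K.
Setting a_S = a_K in the reaction function: a_S = 20.25 − 0.25a_S, so a_S = 20.25 / 1.25 = 16.2.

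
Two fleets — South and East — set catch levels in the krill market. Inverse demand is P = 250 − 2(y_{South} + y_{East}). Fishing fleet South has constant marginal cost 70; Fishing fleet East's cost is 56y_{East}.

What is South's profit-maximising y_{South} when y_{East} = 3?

43.5

Fishing fleet South's profit: π = y_{South}(250 − 2(y_{South} + y_{East})) − 70y_{South}.
∂π/∂y_{South} = 180 − 4y_{South} − 2y_{East} = 0, so y_{South} = 45 − 0.5y_{East}.
At y_{East} = 3: y_{South} = 45 − 0.5·3 = 43.5.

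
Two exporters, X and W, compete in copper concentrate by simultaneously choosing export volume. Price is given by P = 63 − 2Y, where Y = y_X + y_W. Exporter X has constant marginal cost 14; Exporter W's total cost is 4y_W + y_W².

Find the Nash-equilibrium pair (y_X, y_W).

8.8, 6.9

Exporter X's profit: π = y_X(63 − 2(y_X + y_W)) − 14y_X.
∂π/∂y_X = 49 − 4y_X − 2y_W = 0, so y_X = 12.25 − 0.5y_W.
For W: ∂π/∂y_W = 59 − 6y_W − 2y_X = 0 ⇒ y_W = 59/6 − (1/3)y_X.
Solving the two reaction functions simultaneously: (1 − (−0.5)(−1/3))y_X = 12.25 − 0.5·(59/6), so (5/6)y_X = 22/3 and y_X = 8.8.
Then y_W = 59/6 − (1/3)·8.8 = 6.9.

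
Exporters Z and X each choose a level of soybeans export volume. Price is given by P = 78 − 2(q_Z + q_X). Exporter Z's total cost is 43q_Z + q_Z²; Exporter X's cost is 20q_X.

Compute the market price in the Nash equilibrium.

Exporter Z's profit: π = q_Z(78 − 2(q_Z + q_X)) − 43q_Z − q_Z².
∂π/∂q_Z = 35 − 6q_Z − 2q_X = 0, so q_Z = 35/6 − (1/3)q_X.
For X: ∂π/∂q_X = 58 − 4q_X − 2q_Z = 0 ⇒ q_X = 14.5 − 0.5q_Z.
Plugging q_X into Z's best response: q_Z = 35/6 − (1/3)(14.5 − 0.5q_Z) ⇒ (5/6)q_Z = 1, so q_Z = 1.2.
Then q_X = 14.5 − 0.5·1.2 = 13.9.
Equilibrium price: P = 78 − 2·15.1 = 47.8.

47.8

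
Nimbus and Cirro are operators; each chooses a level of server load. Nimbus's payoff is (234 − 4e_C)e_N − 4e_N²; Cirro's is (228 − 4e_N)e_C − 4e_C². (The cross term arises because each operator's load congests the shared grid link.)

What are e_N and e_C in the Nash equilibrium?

20, 18.5

Expanding Nimbus's payoff: 234e_N − 4e_Ce_N − 4e_N².
∂π/∂e_N = 234 − 4e_C − 8e_N = 0, so e_N = 29.25 − 0.5e_C.
Likewise for Cirro: e_C = 28.5 − 0.5e_N.
Plugging e_C into Nimbus's best response: e_N = 29.25 − 0.5(28.5 − 0.5e_N) ⇒ 0.75e_N = 15, so e_N = 20.
Then e_C = 28.5 − 0.5·20 = 18.5.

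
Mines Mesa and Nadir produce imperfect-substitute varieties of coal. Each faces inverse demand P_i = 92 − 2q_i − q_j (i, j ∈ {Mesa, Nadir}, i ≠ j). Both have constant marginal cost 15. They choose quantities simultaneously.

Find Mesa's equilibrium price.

Mine Mesa's profit: π = q_{Mesa}(92 − 2q_{Mesa} − q_{Nadir}) − 15q_{Mesa}.
∂π/∂q_{Mesa} = 77 − 4q_{Mesa} − q_{Nadir} = 0 ⇒ q_{Mesa} = 19.25 − 0.25q_{Nadir}.
By symmetry q_{Nadir} = q_{Mesa}; substituting into the reaction function, 1.25q_{Mesa} = 19.25 and q_{Mesa} = 15.4.
P_{Mesa} = 92 − 2·15.4 − 15.4 = 45.8.

45.8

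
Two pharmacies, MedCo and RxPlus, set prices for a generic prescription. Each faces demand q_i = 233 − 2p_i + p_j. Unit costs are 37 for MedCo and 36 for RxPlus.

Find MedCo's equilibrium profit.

8502.08

MedCo's profit: π = (p_{MedCo} − 37)(233 − 2p_{MedCo} + p_{RxPlus}).
∂π/∂p_{MedCo} = 307 − 4p_{MedCo} + p_{RxPlus} = 0 ⇒ p_{MedCo} = 76.75 + 0.25p_{RxPlus}.
Similarly p_{RxPlus} = 76.25 + 0.25p_{MedCo}.
Solving the two reaction functions simultaneously: (1 − (0.25)(0.25))p_{MedCo} = 76.75 + 0.25·76.25, so 0.9375p_{MedCo} = 95.8125 and p_{MedCo} = 102.2.
Then p_{RxPlus} = 76.25 + 0.25·102.2 = 101.8.
q_{MedCo} = 233 − 2·102.2 + 101.8 = 130.4.
Profit = (102.2 − 37)·130.4 = 8502.08.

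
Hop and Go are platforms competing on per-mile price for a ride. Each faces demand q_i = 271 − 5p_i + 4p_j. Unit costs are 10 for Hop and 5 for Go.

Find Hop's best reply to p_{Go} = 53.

53.3

Hop's profit: π = (p_{Hop} − 10)(271 − 5p_{Hop} + 4p_{Go}).
∂π/∂p_{Hop} = 321 − 10p_{Hop} + 4p_{Go} = 0 ⇒ p_{Hop} = 32.1 + 0.4p_{Go}.
At p_{Go} = 53: p_{Hop} = 32.1 + 0.4·53 = 53.3.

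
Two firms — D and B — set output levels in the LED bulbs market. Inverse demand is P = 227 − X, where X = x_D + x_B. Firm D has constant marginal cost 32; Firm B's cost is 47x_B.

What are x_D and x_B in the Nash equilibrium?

70, 55

Firm D's profit: π = x_D(227 − (x_D + x_B)) − 32x_D.
∂π/∂x_D = 195 − 2x_D − x_B = 0, so x_D = 97.5 − 0.5x_B.
By the same steps for B: x_B = 90 − 0.5x_D.
Solving the two reaction functions simultaneously: (1 − (−0.5)(−0.5))x_D = 97.5 − 0.5·90, so 0.75x_D = 52.5 and x_D = 70.
Then x_B = 90 − 0.5·70 = 55.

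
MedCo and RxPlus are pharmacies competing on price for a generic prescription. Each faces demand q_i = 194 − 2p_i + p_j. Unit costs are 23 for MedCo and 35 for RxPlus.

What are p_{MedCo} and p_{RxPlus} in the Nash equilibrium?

MedCo's profit: π = (p_{MedCo} − 23)(194 − 2p_{MedCo} + p_{RxPlus}).
∂π/∂p_{MedCo} = 240 − 4p_{MedCo} + p_{RxPlus} = 0 ⇒ p_{MedCo} = 60 + 0.25p_{RxPlus}.
Similarly p_{RxPlus} = 66 + 0.25p_{MedCo}.
Substituting the second reaction function into the first: p_{MedCo} = 60 + 0.25(66 + 0.25p_{MedCo}), which gives 0.9375p_{MedCo} = 76.5 ⇒ p_{MedCo} = 81.6.
Then p_{RxPlus} = 66 + 0.25·81.6 = 86.4.

81.6, 86.4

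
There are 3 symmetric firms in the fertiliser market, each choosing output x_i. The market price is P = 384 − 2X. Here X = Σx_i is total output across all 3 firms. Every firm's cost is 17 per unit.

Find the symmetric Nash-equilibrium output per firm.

A representative firm's profit is π_i = x_i(384 − 2X) − 17x_i, with X = x_i + Σ_{j≠i} x_j.
First-order condition: 367 − 4x_i − 2Σ_{j≠i} x_j = 0.
Imposing symmetry (x_j = x for all j) turns Σ_{j≠i} x_j into 2x, so 367 = 8x and x = 45.875.

45.875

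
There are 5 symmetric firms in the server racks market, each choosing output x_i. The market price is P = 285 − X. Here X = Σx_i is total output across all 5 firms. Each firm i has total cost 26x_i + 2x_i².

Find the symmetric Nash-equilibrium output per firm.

25.9

A representative firm's profit is π_i = x_i(285 − X) − 26x_i − 2x_i², with X = x_i + Σ_{j≠i} x_j.
First-order condition: 259 − 6x_i − Σ_{j≠i} x_j = 0.
In a symmetric equilibrium every firm chooses the same x, so Σ_{j≠i} x_j = 4x. The condition becomes 259 − 10x = 0, giving x = 259/10 = 25.9.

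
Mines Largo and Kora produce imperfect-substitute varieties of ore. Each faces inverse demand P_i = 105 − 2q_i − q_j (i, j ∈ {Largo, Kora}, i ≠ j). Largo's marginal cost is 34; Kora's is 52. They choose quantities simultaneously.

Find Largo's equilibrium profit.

474.32

Mine Largo's profit: π = q_{Largo}(105 − 2q_{Largo} − q_{Kora}) − 34q_{Largo}.
∂π/∂q_{Largo} = 71 − 4q_{Largo} − q_{Kora} = 0 ⇒ q_{Largo} = 17.75 − 0.25q_{Kora}.
Similarly q_{Kora} = 13.25 − 0.25q_{Largo}.
Substituting the second reaction function into the first: q_{Largo} = 17.75 − 0.25(13.25 − 0.25q_{Largo}), which gives 0.9375q_{Largo} = 14.4375 ⇒ q_{Largo} = 15.4.
Then q_{Kora} = 13.25 − 0.25·15.4 = 9.4.
P_{Largo} = 105 − 2·15.4 − 9.4 = 64.8.
Profit = (64.8 − 34)·15.4 = 474.32.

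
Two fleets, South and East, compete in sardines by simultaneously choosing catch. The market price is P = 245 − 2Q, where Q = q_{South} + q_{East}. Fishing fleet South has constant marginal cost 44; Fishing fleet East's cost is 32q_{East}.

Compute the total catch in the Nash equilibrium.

69

Fishing fleet South's profit: π = q_{South}(245 − 2(q_{South} + q_{East})) − 44q_{South}.
∂π/∂q_{South} = 201 − 4q_{South} − 2q_{East} = 0, so q_{South} = 50.25 − 0.5q_{East}.
By the same steps for East: q_{East} = 53.25 − 0.5q_{South}.
Solving the two reaction functions simultaneously: (1 − (−0.5)(−0.5))q_{South} = 50.25 − 0.5·53.25, so 0.75q_{South} = 23.625 and q_{South} = 31.5.
Then q_{East} = 53.25 − 0.5·31.5 = 37.5.
Total catch: 31.5 + 37.5 = 69.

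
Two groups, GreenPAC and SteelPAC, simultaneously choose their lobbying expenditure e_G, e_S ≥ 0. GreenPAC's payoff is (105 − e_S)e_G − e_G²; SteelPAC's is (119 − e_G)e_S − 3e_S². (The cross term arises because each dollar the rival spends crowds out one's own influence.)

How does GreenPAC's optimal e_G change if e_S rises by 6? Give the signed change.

-3

Expanding GreenPAC's payoff: 105e_G − e_Se_G − e_G².
∂π/∂e_G = 105 − e_S − 2e_G = 0, so e_G = 52.5 − 0.5e_S.
The reaction-function slope is −0.5, so a 6-unit rise in e_S moves e_G by −0.5 × 6 = −3. GreenPAC's best response falls — the actions are strategic substitutes.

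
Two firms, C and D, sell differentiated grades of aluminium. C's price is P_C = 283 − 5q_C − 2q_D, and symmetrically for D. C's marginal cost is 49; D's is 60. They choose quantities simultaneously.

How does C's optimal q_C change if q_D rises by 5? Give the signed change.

-1

Firm C's profit: π = q_C(283 − 5q_C − 2q_D) − 49q_C.
∂π/∂q_C = 234 − 10q_C − 2q_D = 0 ⇒ q_C = 23.4 − 0.2q_D.
The reaction-function slope is −0.2, so a 5-unit rise in q_D moves q_C by −0.2 × 5 = −1. C's best response falls — the actions are strategic substitutes.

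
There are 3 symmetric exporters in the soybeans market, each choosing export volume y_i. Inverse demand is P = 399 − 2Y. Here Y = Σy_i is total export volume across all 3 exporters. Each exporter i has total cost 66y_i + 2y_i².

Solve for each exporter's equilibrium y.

A representative exporter's profit is π_i = y_i(399 − 2Y) − 66y_i − 2y_i², with Y = y_i + Σ_{j≠i} y_j.
First-order condition: 333 − 8y_i − 2Σ_{j≠i} y_j = 0.
With identical exporters, set every y_j = y: then 333 − 8y − 4y = 0, i.e. y = 333/12 = 27.75.

27.75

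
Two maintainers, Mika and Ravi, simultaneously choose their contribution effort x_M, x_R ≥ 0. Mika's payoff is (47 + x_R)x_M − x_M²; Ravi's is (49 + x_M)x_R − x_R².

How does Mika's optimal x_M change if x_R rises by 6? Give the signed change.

3

Expanding Mika's payoff: 47x_M + x_Rx_M − x_M².
∂π/∂x_M = 47 + x_R − 2x_M = 0, so x_M = 23.5 + 0.5x_R.
The reaction-function slope is 0.5, so a 6-unit rise in x_R moves x_M by 0.5 × 6 = 3. Mika's best response rises — the actions are strategic complements.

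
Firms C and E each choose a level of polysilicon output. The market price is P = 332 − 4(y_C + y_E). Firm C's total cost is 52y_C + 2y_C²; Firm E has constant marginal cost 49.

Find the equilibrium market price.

Firm C's profit: π = y_C(332 − 4(y_C + y_E)) − 52y_C − 2y_C².
∂π/∂y_C = 280 − 12y_C − 4y_E = 0, so y_C = 70/3 − (1/3)y_E.
For E: ∂π/∂y_E = 283 − 8y_E − 4y_C = 0 ⇒ y_E = 35.375 − 0.5y_C.
Solving the two reaction functions simultaneously: (1 − (−1/3)(−0.5))y_C = 70/3 − (1/3)·35.375, so (5/6)y_C = 277/24 and y_C = 13.85.
Then y_E = 35.375 − 0.5·13.85 = 28.45.
Equilibrium price: P = 332 − 4·42.3 = 162.8.

162.8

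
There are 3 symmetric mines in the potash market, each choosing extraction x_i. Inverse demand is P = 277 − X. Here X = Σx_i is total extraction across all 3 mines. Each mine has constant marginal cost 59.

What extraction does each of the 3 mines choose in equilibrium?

A representative mine's profit is π_i = x_i(277 − X) − 59x_i, with X = x_i + Σ_{j≠i} x_j.
First-order condition: 218 − 2x_i − Σ_{j≠i} x_j = 0.
In a symmetric equilibrium every mine chooses the same x, so Σ_{j≠i} x_j = 2x. The condition becomes 218 − 4x = 0, giving x = 218/4 = 54.5.

54.5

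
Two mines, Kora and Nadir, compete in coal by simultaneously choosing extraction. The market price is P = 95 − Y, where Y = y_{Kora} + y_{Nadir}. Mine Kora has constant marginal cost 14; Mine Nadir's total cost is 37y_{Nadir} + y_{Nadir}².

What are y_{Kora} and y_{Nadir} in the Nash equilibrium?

Mine Kora's profit: π = y_{Kora}(95 − (y_{Kora} + y_{Nadir})) − 14y_{Kora}.
∂π/∂y_{Kora} = 81 − 2y_{Kora} − y_{Nadir} = 0, so y_{Kora} = 40.5 − 0.5y_{Nadir}.
For Nadir: ∂π/∂y_{Nadir} = 58 − 4y_{Nadir} − y_{Kora} = 0 ⇒ y_{Nadir} = 14.5 − 0.25y_{Kora}.
Substituting the second reaction function into the first: y_{Kora} = 40.5 − 0.5(14.5 − 0.25y_{Kora}), which gives 0.875y_{Kora} = 33.25 ⇒ y_{Kora} = 38.
Then y_{Nadir} = 14.5 − 0.25·38 = 5.

38, 5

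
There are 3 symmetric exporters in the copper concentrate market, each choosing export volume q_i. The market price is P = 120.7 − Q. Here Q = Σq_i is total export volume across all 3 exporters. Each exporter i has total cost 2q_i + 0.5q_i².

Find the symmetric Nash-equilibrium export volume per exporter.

23.74

A representative exporter's profit is π_i = q_i(120.7 − Q) − 2q_i − 0.5q_i², with Q = q_i + Σ_{j≠i} q_j.
First-order condition: 118.7 − 3q_i − Σ_{j≠i} q_j = 0.
Imposing symmetry (q_j = q for all j) turns Σ_{j≠i} q_j into 2q, so 118.7 = 5q and q = 23.74.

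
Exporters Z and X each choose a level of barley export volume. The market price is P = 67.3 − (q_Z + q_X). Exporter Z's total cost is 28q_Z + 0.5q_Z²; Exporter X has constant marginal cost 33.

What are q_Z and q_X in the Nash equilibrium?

8.86, 12.72

Exporter Z's profit: π = q_Z(67.3 − (q_Z + q_X)) − 28q_Z − 0.5q_Z².
∂π/∂q_Z = 39.3 − 3q_Z − q_X = 0, so q_Z = 13.1 − (1/3)q_X.
For X: ∂π/∂q_X = 34.3 − 2q_X − q_Z = 0 ⇒ q_X = 17.15 − 0.5q_Z.
Substituting the second reaction function into the first: q_Z = 13.1 − (1/3)(17.15 − 0.5q_Z), which gives (5/6)q_Z = 443/60 ⇒ q_Z = 8.86.
Then q_X = 17.15 − 0.5·8.86 = 12.72.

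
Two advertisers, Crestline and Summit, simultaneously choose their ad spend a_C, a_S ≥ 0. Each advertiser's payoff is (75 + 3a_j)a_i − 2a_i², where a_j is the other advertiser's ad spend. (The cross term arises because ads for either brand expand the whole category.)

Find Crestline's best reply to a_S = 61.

Crestline's payoff is (75 + 3a_S)a_C − 2a_C².
∂π/∂a_C = 75 + 3a_S − 4a_C = 0, so a_C = 18.75 + 0.75a_S.
At a_S = 61: a_C = 18.75 + 0.75·61 = 64.5.

64.5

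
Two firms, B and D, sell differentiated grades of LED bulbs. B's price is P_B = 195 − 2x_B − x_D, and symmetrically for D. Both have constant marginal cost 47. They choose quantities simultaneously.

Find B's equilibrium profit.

Firm B's profit: π = x_B(195 − 2x_B − x_D) − 47x_B.
∂π/∂x_B = 148 − 4x_B − x_D = 0 ⇒ x_B = 37 − 0.25x_D.
Setting x_B = x_D in the reaction function: x_B = 37 − 0.25x_B, so x_B = 37 / 1.25 = 29.6.
P_B = 195 − 2·29.6 − 29.6 = 106.2.
Profit = (106.2 − 47)·29.6 = 1752.32.

1752.32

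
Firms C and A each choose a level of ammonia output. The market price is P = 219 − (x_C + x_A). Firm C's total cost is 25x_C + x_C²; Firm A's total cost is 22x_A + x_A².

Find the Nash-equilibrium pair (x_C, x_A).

Firm C's profit: π = x_C(219 − (x_C + x_A)) − 25x_C − x_C².
∂π/∂x_C = 194 − 4x_C − x_A = 0, so x_C = 48.5 − 0.25x_A.
By the same steps for A: x_A = 49.25 − 0.25x_C.
Solving the two reaction functions simultaneously: (1 − (−0.25)(−0.25))x_C = 48.5 − 0.25·49.25, so 0.9375x_C = 36.1875 and x_C = 38.6.
Then x_A = 49.25 − 0.25·38.6 = 39.6.

38.6, 39.6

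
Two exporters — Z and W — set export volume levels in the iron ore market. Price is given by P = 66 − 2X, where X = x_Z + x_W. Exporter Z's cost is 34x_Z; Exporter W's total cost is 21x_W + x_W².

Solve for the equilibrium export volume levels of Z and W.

5.1, 5.8

Exporter Z's profit: π = x_Z(66 − 2(x_Z + x_W)) − 34x_Z.
∂π/∂x_Z = 32 − 4x_Z − 2x_W = 0, so x_Z = 8 − 0.5x_W.
For W: ∂π/∂x_W = 45 − 6x_W − 2x_Z = 0 ⇒ x_W = 7.5 − (1/3)x_Z.
Plugging x_W into Z's best response: x_Z = 8 − 0.5(7.5 − (1/3)x_Z) ⇒ (5/6)x_Z = 4.25, so x_Z = 5.1.
Then x_W = 7.5 − (1/3)·5.1 = 5.8.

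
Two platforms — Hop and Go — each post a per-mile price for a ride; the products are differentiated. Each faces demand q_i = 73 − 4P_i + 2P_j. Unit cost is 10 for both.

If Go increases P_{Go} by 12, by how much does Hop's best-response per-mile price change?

3

Hop's profit: π = (P_{Hop} − 10)(73 − 4P_{Hop} + 2P_{Go}).
∂π/∂P_{Hop} = 113 − 8P_{Hop} + 2P_{Go} = 0 ⇒ P_{Hop} = 14.125 + 0.25P_{Go}.
The reaction-function slope is 0.25, so a 12-unit rise in P_{Go} moves P_{Hop} by 0.25 × 12 = 3. Hop's best response rises — the actions are strategic complements.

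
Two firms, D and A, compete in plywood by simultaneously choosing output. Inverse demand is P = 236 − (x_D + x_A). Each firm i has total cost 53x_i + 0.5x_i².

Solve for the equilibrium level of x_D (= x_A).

45.75

Firm D's profit: π = x_D(236 − (x_D + x_A)) − 53x_D − 0.5x_D².
∂π/∂x_D = 183 − 3x_D − x_A = 0, so x_D = 61 − (1/3)x_A.
By symmetry x_A = x_D; substituting into the reaction function, (4/3)x_D = 61 and x_D = 45.75.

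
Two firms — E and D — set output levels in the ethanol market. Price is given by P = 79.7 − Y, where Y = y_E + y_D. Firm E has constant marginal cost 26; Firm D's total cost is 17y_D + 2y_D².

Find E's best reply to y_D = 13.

Firm E's profit: π = y_E(79.7 − (y_E + y_D)) − 26y_E.
∂π/∂y_E = 53.7 − 2y_E − y_D = 0, so y_E = 26.85 − 0.5y_D.
At y_D = 13: y_E = 26.85 − 0.5·13 = 20.35.

20.35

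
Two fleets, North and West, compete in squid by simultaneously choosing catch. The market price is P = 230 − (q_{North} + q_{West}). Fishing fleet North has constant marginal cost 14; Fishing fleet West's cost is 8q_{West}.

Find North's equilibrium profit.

Fishing fleet North's profit: π = q_{North}(230 − (q_{North} + q_{West})) − 14q_{North}.
∂π/∂q_{North} = 216 − 2q_{North} − q_{West} = 0, so q_{North} = 108 − 0.5q_{West}.
By the same steps for West: q_{West} = 111 − 0.5q_{North}.
Substituting the second reaction function into the first: q_{North} = 108 − 0.5(111 − 0.5q_{North}), which gives 0.75q_{North} = 52.5 ⇒ q_{North} = 70.
Then q_{West} = 111 − 0.5·70 = 76.
Price P = 230 − 146 = 84.
North's profit: (84 − 14)·70 = 4900.

4900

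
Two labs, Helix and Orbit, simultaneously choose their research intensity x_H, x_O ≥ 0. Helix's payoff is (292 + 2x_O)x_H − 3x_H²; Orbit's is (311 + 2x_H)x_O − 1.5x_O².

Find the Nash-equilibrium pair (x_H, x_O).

107, 175

Expanding Helix's payoff: 292x_H + 2x_Ox_H − 3x_H².
∂π/∂x_H = 292 + 2x_O − 6x_H = 0, so x_H = 146/3 + (1/3)x_O.
Likewise for Orbit: x_O = 311/3 + (2/3)x_H.
Plugging x_O into Helix's best response: x_H = 146/3 + (1/3)(311/3 + (2/3)x_H) ⇒ (7/9)x_H = 749/9, so x_H = 107.
Then x_O = 311/3 + (2/3)·107 = 175.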